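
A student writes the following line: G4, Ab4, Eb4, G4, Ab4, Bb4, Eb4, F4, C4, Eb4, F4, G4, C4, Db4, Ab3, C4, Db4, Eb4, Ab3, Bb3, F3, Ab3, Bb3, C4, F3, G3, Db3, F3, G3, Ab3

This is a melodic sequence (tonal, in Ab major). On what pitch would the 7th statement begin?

With a 6-note motive the entries are G4, Eb4, C4, Ab3, F3, each down a 3rd from the previous.
Extending the heads down a 3rd: Db3 → Bb2.

Bb2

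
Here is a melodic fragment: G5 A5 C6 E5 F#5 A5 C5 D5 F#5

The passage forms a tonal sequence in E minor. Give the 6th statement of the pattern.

Taking 3-note groups, the heads are G5, E5, C5: the pattern moves down a 3rd.
Continuing the starts: A4 → F#4 → D4.
From D4 the diatonic shape gives D4 E4 G4.

D4 E4 G4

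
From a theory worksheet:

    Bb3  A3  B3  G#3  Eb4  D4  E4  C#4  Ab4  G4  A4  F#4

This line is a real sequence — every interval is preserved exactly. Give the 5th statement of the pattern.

Gb5 F5 G5 E5

With a 4-note motive the entries are Bb3, Eb4, Ab4, each up a 4th from the previous.
Continuing the starts: Db5 → Gb5.
Statement 5 starts on Gb5 and keeps the same exact contour: Gb5 F5 G5 E5.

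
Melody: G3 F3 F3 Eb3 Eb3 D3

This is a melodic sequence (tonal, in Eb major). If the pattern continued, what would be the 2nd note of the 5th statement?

Bb2

With 2-note cells, note 2 of each statement runs F3, Eb3, D3.
Carrying that down a 2nd forward: C3 → Bb2.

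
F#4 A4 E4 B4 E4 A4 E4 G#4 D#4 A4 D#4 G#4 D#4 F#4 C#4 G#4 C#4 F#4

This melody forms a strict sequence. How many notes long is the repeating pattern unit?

6

Try groups of 6 (3 cells in 18 notes):
F#4 A4 E4 B4 E4 A4 | E4 G#4 D#4 A4 D#4 G#4 | D#4 F#4 C#4 G#4 C#4 F#4
Each cell is the previous one down a 2nd — so the unit is 6 notes.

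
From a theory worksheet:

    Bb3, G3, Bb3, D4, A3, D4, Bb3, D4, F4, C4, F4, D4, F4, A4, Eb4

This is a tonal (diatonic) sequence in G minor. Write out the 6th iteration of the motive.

With a 5-note motive the entries are Bb3, D4, F4, each up a 3rd from the previous.
Carrying on: A4 → C5 → Eb5.
From Eb5 the diatonic shape gives Eb5 C5 Eb5 G5 D5.

Eb5 C5 Eb5 G5 D5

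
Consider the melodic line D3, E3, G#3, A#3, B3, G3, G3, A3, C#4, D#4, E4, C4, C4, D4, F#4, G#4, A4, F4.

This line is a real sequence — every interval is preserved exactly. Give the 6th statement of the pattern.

With a 6-note motive the entries are D3, G3, C4, each up a 4th from the previous.
Extending up a 4th: F4 → Bb4 → Eb5.
Statement 6 starts on Eb5 and keeps the same exact contour: Eb5 F5 A5 B5 C6 Ab5.

Eb5 F5 A5 B5 C6 Ab5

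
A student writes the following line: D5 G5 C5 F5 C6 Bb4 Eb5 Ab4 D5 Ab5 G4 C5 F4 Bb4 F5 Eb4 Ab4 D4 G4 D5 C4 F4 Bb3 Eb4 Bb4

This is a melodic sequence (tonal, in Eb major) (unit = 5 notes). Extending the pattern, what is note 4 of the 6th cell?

The unit is 5 notes. Position-4 pitches of the 5 shown cells: F5, D5, Bb4, G4, Eb4.
One more down a 3rd gives C4.

C4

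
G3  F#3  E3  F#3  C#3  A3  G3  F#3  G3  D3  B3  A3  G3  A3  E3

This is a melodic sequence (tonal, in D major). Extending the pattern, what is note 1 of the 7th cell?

The unit is 5 notes. Position-1 pitches of the 3 shown cells: G3, A3, B3.
Each moves up a 2nd. Continuing: C#4 → D4 → E4 → F#4.

F#4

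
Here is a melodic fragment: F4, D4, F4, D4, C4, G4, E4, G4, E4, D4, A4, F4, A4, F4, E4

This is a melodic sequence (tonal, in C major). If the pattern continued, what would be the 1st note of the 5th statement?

With 5-note cells, note 1 of each statement runs F4, G4, A4.
Carrying that up a 2nd forward: B4 → C5.

C5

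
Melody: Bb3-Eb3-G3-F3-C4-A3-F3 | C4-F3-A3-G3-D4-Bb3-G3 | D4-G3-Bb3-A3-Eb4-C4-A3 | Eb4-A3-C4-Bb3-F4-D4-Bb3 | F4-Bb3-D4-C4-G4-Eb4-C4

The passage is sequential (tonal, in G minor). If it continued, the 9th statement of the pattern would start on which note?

The 7-note cells begin on Bb3, C4, D4, Eb4, F4 — each up a 2nd from the last.
Continuing: G4 → A4 → Bb4 → C5. Statement 9 starts on C5.

C5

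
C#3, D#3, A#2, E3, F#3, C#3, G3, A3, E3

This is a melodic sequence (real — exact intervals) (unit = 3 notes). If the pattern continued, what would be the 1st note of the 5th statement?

With 3-note cells, note 1 of each statement runs C#3, E3, G3.
Each moves up a 3rd. Continuing: Bb3 → Db4.

Db4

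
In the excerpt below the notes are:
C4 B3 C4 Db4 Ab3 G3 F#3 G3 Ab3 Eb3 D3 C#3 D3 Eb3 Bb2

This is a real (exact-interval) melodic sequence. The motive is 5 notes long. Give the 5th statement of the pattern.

With a 5-note motive the entries are C4, G3, D3, each down a 4th from the previous.
Continuing the starts: A2 → E2.
From E2 the exact shape gives E2 D#2 E2 F2 C2.

E2 D#2 E2 F2 C2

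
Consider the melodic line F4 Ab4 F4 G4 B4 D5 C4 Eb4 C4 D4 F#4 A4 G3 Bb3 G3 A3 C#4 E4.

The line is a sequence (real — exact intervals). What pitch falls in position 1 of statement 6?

E2

The unit is 6 notes. Position-1 pitches of the 3 shown cells: F4, C4, G3.
Each moves down a 4th. Continuing: D3 → A2 → E2.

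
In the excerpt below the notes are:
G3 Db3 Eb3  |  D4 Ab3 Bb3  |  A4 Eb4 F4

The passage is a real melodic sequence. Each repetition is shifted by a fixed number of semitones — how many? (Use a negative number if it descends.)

Taking 3-note groups, the heads are G3, D4, A4: the pattern moves up a 5th.
G3→D4 is 62 − 55 = 7 semitones.

7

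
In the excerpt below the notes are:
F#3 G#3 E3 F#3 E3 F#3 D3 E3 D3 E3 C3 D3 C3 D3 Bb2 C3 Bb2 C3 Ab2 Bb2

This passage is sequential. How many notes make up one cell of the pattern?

There are 20 notes; a 4-note unit gives 5 cells:
F#3 G#3 E3 F#3 | E3 F#3 D3 E3 | D3 E3 C3 D3 | C3 D3 Bb2 C3 | Bb2 C3 Ab2 Bb2
Each cell is the previous one down a 2nd — so the unit is 4 notes.

4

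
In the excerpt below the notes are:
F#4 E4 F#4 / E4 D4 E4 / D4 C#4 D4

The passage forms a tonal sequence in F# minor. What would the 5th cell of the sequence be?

With a 3-note motive the entries are F#4, E4, D4, each down a 2nd from the previous.
Continuing the starts: C#4 → B3.
From B3 the diatonic shape gives B3 A3 B3.

B3 A3 B3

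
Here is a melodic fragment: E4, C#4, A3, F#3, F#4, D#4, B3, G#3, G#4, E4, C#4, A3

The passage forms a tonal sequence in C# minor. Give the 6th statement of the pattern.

C#5 A4 F#4 D#4

The 4-note cells begin on E4, F#4, G#4 — each up a 2nd from the last.
Carrying on: A4 → B4 → C#5.
So cell 6 is C#5 A4 F#4 D#4.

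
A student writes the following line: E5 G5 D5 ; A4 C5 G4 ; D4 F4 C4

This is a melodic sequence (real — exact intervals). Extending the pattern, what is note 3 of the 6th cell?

The unit is 3 notes. Position-3 pitches of the 3 shown cells: D5, G4, C4.
Each moves down a 5th. Continuing: F3 → Bb2 → Eb2.

Eb2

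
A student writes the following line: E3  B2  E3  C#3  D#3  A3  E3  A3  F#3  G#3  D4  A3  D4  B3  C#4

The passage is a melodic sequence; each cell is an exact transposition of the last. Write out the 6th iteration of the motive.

F5 C5 F5 D5 E5

With a 5-note motive the entries are E3, A3, D4, each up a 4th from the previous.
Carrying on: G4 → C5 → F5.
Statement 6 starts on F5 and keeps the same exact contour: F5 C5 F5 D5 E5.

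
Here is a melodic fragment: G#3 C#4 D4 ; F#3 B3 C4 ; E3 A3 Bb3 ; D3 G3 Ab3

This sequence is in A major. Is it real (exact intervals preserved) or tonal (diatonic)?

Each cell has the same semitone pattern (5, 1) — intervals are preserved exactly.
And C4 lies outside A major, so the sequence is real rather than tonal.

real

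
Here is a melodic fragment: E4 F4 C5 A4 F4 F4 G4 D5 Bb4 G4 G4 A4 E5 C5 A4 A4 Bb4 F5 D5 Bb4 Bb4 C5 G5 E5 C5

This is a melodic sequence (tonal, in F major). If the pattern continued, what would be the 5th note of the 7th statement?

E5

Grouping in 5s, the 5th note of each cell is F4, G4, A4, Bb4, C5.
Carrying that up a 2nd forward: D5 → E5.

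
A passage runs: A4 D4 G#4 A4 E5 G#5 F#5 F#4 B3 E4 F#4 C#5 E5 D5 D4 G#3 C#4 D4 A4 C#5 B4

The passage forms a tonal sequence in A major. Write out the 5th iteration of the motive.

Unit = 7 notes; the statements start on A4, F#4, D4, moving down a 3rd each time.
Carrying on: B3 → G#3.
So cell 5 is G#3 C#3 F#3 G#3 D4 F#4 E4.

G#3 C#3 F#3 G#3 D4 F#4 E4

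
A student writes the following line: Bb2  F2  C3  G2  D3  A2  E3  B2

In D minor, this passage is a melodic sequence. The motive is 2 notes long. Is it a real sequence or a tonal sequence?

real

Each cell has the same semitone pattern (-5,) — intervals are preserved exactly.
And B2 lies outside D minor, so the sequence is real rather than tonal.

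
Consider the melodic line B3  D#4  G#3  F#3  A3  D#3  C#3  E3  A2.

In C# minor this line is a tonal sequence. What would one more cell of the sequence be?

The 3-note cells begin on B3, F#3, C#3 — each down a 4th from the last.
From G#2 the diatonic shape gives G#2 B2 E2.

G#2 B2 E2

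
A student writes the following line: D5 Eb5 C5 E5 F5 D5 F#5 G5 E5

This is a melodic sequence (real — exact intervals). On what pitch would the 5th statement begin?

A#5

Unit = 3 notes; the statements start on D5, E5, F#5, moving up a 2nd each time.
Extending the heads up a 2nd: G#5 → A#5.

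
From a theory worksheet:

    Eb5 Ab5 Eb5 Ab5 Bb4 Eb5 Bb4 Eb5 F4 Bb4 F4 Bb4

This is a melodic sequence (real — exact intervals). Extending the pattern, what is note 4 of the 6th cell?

G3

Grouping in 4s, the 4th note of each cell is Ab5, Eb5, Bb4.
Carrying that down a 4th forward: F4 → C4 → G3.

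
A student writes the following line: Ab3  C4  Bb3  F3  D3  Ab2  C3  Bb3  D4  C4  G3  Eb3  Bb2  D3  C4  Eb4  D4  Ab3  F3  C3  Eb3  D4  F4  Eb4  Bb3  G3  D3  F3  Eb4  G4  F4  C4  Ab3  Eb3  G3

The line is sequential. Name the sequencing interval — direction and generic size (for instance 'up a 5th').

Taking 7-note groups, the heads are Ab3, Bb3, C4, D4, Eb4: the pattern moves up a 2nd.
Ab3 to Bb3 is up a 2nd.

up a 2nd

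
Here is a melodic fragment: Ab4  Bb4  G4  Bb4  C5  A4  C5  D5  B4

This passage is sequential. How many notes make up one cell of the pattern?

3

Try groups of 3 (3 cells in 9 notes):
Ab4 Bb4 G4 | Bb4 C5 A4 | C5 D5 B4
That's a consistent up a 2nd shift per cell, and no other grouping gives one.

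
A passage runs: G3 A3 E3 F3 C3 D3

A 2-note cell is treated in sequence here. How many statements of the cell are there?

3

6 notes in groups of 2 gives 6/2 = 3 statements.
Starts: G3, E3, C3 — each down a 3rd.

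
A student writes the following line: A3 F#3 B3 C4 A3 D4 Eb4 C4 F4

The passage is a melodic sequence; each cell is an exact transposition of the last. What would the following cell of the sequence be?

Gb4 Eb4 Ab4

The 3-note cells begin on A3, C4, Eb4 — each up a 3rd from the last.
From Gb4 the exact shape gives Gb4 Eb4 Ab4.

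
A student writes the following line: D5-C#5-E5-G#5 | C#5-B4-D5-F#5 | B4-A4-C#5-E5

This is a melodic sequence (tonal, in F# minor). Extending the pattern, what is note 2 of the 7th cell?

With 4-note cells, note 2 of each statement runs C#5, B4, A4.
Carrying that down a 2nd forward: G#4 → F#4 → E4 → D4.

D4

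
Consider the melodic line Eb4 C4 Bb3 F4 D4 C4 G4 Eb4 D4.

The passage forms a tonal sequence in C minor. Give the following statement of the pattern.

Taking 3-note groups, the heads are Eb4, F4, G4: the pattern moves up a 2nd.
So cell 4 is Ab4 F4 Eb4.

Ab4 F4 Eb4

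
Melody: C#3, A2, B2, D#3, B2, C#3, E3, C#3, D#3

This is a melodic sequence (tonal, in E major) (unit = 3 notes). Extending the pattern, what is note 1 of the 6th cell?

With 3-note cells, note 1 of each statement runs C#3, D#3, E3.
Extending up a 2nd: F#3 → G#3 → A3.

A3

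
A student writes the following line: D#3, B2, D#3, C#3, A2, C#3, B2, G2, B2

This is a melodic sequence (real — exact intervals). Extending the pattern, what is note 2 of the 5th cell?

With 3-note cells, note 2 of each statement runs B2, A2, G2.
Each moves down a 2nd. Continuing: F2 → Eb2.

Eb2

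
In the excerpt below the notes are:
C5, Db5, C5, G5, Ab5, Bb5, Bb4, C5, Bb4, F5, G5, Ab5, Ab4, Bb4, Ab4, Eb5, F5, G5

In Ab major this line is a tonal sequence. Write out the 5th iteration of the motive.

Unit = 6 notes; the statements start on C5, Bb4, Ab4, moving down a 2nd each time.
Extending down a 2nd: G4 → F4.
Statement 5 starts on F4 and keeps the same diatonic contour: F4 G4 F4 C5 Db5 Eb5.

F4 G4 F4 C5 Db5 Eb5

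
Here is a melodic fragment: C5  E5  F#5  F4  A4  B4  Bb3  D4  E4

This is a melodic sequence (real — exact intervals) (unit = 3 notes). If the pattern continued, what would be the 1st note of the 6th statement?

With 3-note cells, note 1 of each statement runs C5, F4, Bb3.
Extending down a 5th: Eb3 → Ab2 → Db2.

Db2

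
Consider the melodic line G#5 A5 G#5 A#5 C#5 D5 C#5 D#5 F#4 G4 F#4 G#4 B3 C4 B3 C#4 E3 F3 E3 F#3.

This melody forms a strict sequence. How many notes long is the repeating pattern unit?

20 notes total. Splitting into 5 groups of 4:
G#5 A5 G#5 A#5 | C#5 D5 C#5 D#5 | F#4 G4 F#4 G#4 | B3 C4 B3 C#4 | E3 F3 E3 F#3
Every group is a transposition down a 5th of the one before; no shorter unit works.

4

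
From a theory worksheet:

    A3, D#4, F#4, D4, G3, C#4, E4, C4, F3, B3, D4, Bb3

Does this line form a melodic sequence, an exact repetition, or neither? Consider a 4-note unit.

sequence

Each 4-note cell is the previous one transposed down a 2nd.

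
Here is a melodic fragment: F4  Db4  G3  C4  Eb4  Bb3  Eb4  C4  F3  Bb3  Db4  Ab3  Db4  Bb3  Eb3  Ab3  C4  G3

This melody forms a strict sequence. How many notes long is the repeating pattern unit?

6

Try groups of 6 (3 cells in 18 notes):
F4 Db4 G3 C4 Eb4 Bb3 | Eb4 C4 F3 Bb3 Db4 Ab3 | Db4 Bb3 Eb3 Ab3 C4 G3
Each cell is the previous one down a 2nd — so the unit is 6 notes.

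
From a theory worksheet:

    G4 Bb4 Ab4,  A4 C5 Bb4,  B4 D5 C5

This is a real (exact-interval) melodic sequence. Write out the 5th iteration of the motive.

D#5 F#5 E5

The 3-note cells begin on G4, A4, B4 — each up a 2nd from the last.
Carrying on: C#5 → D#5.
From D#5 the exact shape gives D#5 F#5 E5.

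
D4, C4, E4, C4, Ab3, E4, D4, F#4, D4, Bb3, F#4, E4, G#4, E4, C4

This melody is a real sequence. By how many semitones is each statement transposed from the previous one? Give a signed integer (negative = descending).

2

The 5-note cells begin on D4, E4, F#4 — each up a 2nd from the last.
Counting half-steps from D4 to E4: 2.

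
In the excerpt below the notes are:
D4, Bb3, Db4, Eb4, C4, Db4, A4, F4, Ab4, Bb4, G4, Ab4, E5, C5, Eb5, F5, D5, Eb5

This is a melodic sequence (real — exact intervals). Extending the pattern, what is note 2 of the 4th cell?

The unit is 6 notes. Position-2 pitches of the 3 shown cells: Bb3, F4, C5.
One more up a 5th gives G5.

G5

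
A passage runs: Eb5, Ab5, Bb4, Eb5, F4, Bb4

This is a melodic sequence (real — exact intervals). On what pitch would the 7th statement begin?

With a 2-note motive the entries are Eb5, Bb4, F4, each down a 4th from the previous.
Extending the heads down a 4th: C4 → G3 → D3 → A2.

A2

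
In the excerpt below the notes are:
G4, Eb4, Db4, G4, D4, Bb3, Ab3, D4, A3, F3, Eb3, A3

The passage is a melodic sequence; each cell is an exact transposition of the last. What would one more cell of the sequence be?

The 4-note cells begin on G4, D4, A3 — each down a 4th from the last.
So cell 4 is E3 C3 Bb2 E3.

E3 C3 Bb2 E3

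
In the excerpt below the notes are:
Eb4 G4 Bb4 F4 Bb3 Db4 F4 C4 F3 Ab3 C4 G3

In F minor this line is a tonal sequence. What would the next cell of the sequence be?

With a 4-note motive the entries are Eb4, Bb3, F3, each down a 4th from the previous.
From C3 the diatonic shape gives C3 Eb3 G3 Db3.

C3 Eb3 G3 Db3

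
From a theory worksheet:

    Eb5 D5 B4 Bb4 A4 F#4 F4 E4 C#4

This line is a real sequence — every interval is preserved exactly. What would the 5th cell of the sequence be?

Taking 3-note groups, the heads are Eb5, Bb4, F4: the pattern moves down a 4th.
Continuing the starts: C4 → G3.
Statement 5 starts on G3 and keeps the same exact contour: G3 F#3 D#3.

G3 F#3 D#3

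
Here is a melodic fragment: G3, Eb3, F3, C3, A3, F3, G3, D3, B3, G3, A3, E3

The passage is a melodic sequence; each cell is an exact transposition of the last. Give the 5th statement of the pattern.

With a 4-note motive the entries are G3, A3, B3, each up a 2nd from the previous.
Continuing the starts: C#4 → D#4.
So cell 5 is D#4 B3 C#4 G#3.

D#4 B3 C#4 G#3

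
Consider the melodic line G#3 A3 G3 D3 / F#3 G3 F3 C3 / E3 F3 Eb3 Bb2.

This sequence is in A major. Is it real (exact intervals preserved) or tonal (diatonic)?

real

Each cell has the same semitone pattern (1, -2, -5) — intervals are preserved exactly.
And G3 lies outside A major, so the sequence is real rather than tonal.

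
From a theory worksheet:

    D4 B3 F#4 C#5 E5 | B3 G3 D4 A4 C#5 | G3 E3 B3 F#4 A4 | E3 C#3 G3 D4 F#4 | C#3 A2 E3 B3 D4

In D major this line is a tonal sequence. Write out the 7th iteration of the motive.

With a 5-note motive the entries are D4, B3, G3, E3, C#3, each down a 3rd from the previous.
Extending down a 3rd: A2 → F#2.
So cell 7 is F#2 D2 A2 E3 G3.

F#2 D2 A2 E3 G3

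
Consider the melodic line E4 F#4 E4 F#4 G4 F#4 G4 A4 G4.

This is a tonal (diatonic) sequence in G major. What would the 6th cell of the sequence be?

C5 D5 C5

Taking 3-note groups, the heads are E4, F#4, G4: the pattern moves up a 2nd.
Continuing the starts: A4 → B4 → C5.
So cell 6 is C5 D5 C5.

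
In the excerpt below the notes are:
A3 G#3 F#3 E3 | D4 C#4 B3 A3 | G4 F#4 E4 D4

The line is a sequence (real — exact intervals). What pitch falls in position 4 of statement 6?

F5

With 4-note cells, note 4 of each statement runs E3, A3, D4.
Extending up a 4th: G4 → C5 → F5.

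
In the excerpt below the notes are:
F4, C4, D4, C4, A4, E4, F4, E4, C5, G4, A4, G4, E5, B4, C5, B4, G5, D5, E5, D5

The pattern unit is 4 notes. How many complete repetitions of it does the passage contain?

20 notes in groups of 4 gives 20/4 = 5 statements.
Starts: F4, A4, C5, E5, G5 — each up a 3rd.

5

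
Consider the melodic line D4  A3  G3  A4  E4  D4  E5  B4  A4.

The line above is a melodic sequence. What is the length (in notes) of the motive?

There are 9 notes; a 3-note unit gives 3 cells:
D4 A3 G3 | A4 E4 D4 | E5 B4 A4
That's a consistent up a 5th shift per cell, and no other grouping gives one.

3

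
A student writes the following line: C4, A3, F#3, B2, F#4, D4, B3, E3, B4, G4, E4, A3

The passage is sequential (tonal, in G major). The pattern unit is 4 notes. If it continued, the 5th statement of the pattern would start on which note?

A5

With a 4-note motive the entries are C4, F#4, B4, each up a 4th from the previous.
Continuing: E5 → A5. Statement 5 starts on A5.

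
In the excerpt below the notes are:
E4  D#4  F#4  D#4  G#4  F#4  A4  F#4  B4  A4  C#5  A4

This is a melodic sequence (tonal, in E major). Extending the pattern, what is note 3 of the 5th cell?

Grouping in 4s, the 3rd note of each cell is F#4, A4, C#5.
Extending up a 3rd: E5 → G#5.

G#5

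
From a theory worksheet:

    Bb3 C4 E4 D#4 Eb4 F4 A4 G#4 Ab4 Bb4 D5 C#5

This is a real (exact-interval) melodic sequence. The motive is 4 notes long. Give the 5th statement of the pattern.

Taking 4-note groups, the heads are Bb3, Eb4, Ab4: the pattern moves up a 4th.
Continuing the starts: Db5 → Gb5.
Statement 5 starts on Gb5 and keeps the same exact contour: Gb5 Ab5 C6 B5.

Gb5 Ab5 C6 B5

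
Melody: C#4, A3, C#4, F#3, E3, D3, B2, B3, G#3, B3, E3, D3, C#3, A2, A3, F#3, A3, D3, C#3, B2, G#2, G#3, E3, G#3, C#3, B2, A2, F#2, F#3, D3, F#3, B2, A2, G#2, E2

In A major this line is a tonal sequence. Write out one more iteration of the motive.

Taking 7-note groups, the heads are C#4, B3, A3, G#3, F#3: the pattern moves down a 2nd.
So cell 6 is E3 C#3 E3 A2 G#2 F#2 D2.

E3 C#3 E3 A2 G#2 F#2 D2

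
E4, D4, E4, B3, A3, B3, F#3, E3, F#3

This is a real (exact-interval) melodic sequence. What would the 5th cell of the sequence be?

G#2 F#2 G#2

With a 3-note motive the entries are E4, B3, F#3, each down a 4th from the previous.
Continuing the starts: C#3 → G#2.
From G#2 the exact shape gives G#2 F#2 G#2.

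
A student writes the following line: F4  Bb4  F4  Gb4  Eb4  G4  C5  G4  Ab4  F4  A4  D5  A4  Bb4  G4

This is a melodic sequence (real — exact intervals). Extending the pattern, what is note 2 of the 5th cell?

The unit is 5 notes. Position-2 pitches of the 3 shown cells: Bb4, C5, D5.
Extending up a 2nd: E5 → F#5.

F#5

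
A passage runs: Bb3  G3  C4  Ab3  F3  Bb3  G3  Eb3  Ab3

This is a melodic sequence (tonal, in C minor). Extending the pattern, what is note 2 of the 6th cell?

The unit is 3 notes. Position-2 pitches of the 3 shown cells: G3, F3, Eb3.
Each moves down a 2nd. Continuing: D3 → C3 → Bb2.

Bb2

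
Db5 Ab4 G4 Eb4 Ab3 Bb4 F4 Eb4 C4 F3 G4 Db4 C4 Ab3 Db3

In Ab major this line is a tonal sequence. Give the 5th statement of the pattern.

C4 G3 F3 Db3 G2

With a 5-note motive the entries are Db5, Bb4, G4, each down a 3rd from the previous.
Carrying on: Eb4 → C4.
From C4 the diatonic shape gives C4 G3 F3 Db3 G2.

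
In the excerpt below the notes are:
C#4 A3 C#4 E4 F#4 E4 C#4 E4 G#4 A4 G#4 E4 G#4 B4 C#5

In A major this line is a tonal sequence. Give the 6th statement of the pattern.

The 5-note cells begin on C#4, E4, G#4 — each up a 3rd from the last.
Carrying on: B4 → D5 → F#5.
From F#5 the diatonic shape gives F#5 D5 F#5 A5 B5.

F#5 D5 F#5 A5 B5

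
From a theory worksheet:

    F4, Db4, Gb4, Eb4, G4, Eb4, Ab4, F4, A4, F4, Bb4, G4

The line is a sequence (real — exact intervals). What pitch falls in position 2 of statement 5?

The unit is 4 notes. Position-2 pitches of the 3 shown cells: Db4, Eb4, F4.
Extending up a 2nd: G4 → A4.

A4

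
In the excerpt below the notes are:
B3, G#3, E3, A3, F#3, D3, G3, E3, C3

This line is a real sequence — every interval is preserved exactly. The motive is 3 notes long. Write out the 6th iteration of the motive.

The 3-note cells begin on B3, A3, G3 — each down a 2nd from the last.
Continuing the starts: F3 → Eb3 → Db3.
So cell 6 is Db3 Bb2 Gb2.

Db3 Bb2 Gb2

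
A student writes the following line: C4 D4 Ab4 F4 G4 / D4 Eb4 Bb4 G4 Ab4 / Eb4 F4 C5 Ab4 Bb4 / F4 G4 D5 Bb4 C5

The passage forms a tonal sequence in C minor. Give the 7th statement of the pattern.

With a 5-note motive the entries are C4, D4, Eb4, F4, each up a 2nd from the previous.
Carrying on: G4 → Ab4 → Bb4.
So cell 7 is Bb4 C5 G5 Eb5 F5.

Bb4 C5 G5 Eb5 F5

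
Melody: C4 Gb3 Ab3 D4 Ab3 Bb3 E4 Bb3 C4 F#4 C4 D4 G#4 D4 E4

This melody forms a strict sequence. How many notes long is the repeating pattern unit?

Try groups of 3 (5 cells in 15 notes):
C4 Gb3 Ab3 | D4 Ab3 Bb3 | E4 Bb3 C4 | F#4 C4 D4 | G#4 D4 E4
Each cell is the previous one up a 2nd — so the unit is 3 notes.

3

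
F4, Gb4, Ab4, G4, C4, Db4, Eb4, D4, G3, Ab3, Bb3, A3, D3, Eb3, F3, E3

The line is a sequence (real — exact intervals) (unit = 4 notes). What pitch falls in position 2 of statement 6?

F2

Grouping in 4s, the 2nd note of each cell is Gb4, Db4, Ab3, Eb3.
Carrying that down a 4th forward: Bb2 → F2.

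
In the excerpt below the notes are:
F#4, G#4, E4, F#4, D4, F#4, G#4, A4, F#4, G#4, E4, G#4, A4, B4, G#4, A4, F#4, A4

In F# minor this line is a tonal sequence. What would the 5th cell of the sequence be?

Taking 6-note groups, the heads are F#4, G#4, A4: the pattern moves up a 2nd.
Continuing the starts: B4 → C#5.
Statement 5 starts on C#5 and keeps the same diatonic contour: C#5 D5 B4 C#5 A4 C#5.

C#5 D5 B4 C#5 A4 C#5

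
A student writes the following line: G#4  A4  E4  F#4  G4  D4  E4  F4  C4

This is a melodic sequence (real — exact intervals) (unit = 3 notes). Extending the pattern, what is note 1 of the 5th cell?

Grouping in 3s, the 1st note of each cell is G#4, F#4, E4.
Carrying that down a 2nd forward: D4 → C4.

C4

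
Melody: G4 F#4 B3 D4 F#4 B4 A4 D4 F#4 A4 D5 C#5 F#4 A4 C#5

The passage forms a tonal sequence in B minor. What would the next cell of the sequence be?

F#5 E5 A4 C#5 E5

Taking 5-note groups, the heads are G4, B4, D5: the pattern moves up a 3rd.
Statement 4 starts on F#5 and keeps the same diatonic contour: F#5 E5 A4 C#5 E5.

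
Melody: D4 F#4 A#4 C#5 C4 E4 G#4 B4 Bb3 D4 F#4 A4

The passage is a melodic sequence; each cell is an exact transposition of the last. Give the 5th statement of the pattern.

Unit = 4 notes; the statements start on D4, C4, Bb3, moving down a 2nd each time.
Continuing the starts: Ab3 → Gb3.
From Gb3 the exact shape gives Gb3 Bb3 D4 F4.

Gb3 Bb3 D4 F4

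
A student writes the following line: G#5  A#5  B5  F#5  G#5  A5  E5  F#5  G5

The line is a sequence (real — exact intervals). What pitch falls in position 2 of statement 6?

C5

The unit is 3 notes. Position-2 pitches of the 3 shown cells: A#5, G#5, F#5.
Each moves down a 2nd. Continuing: E5 → D5 → C5.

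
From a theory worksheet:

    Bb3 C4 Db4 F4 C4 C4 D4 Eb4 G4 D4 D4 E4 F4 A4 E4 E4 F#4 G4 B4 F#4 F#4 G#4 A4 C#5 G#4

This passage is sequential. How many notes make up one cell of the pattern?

5

25 notes total. Splitting into 5 groups of 5:
Bb3 C4 Db4 F4 C4 | C4 D4 Eb4 G4 D4 | D4 E4 F4 A4 E4 | E4 F#4 G4 B4 F#4 | F#4 G#4 A4 C#5 G#4
Every group is a transposition up a 2nd of the one before; no shorter unit works.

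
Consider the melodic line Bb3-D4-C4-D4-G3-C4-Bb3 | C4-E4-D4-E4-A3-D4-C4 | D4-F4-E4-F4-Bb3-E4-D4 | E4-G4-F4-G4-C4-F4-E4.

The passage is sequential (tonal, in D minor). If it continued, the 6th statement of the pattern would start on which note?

With a 7-note motive the entries are Bb3, C4, D4, E4, each up a 2nd from the previous.
Continuing: F4 → G4. Statement 6 starts on G4.

G4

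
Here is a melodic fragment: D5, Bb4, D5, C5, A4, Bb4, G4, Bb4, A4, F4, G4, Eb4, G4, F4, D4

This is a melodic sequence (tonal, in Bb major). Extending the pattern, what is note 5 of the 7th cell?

C3

Grouping in 5s, the 5th note of each cell is A4, F4, D4.
Each moves down a 3rd. Continuing: Bb3 → G3 → Eb3 → C3.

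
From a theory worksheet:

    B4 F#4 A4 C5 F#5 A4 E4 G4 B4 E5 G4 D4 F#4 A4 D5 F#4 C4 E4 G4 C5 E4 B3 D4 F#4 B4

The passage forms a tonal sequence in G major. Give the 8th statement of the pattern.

The 5-note cells begin on B4, A4, G4, F#4, E4 — each down a 2nd from the last.
Continuing the starts: D4 → C4 → B3.
Statement 8 starts on B3 and keeps the same diatonic contour: B3 F#3 A3 C4 F#4.

B3 F#3 A3 C4 F#4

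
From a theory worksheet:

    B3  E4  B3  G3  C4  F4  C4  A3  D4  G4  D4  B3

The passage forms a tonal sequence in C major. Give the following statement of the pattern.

E4 A4 E4 C4

The 4-note cells begin on B3, C4, D4 — each up a 2nd from the last.
Statement 4 starts on E4 and keeps the same diatonic contour: E4 A4 E4 C4.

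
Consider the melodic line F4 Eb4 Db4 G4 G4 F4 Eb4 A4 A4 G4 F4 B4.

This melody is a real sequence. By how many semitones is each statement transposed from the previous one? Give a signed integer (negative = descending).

2

The 4-note cells begin on F4, G4, A4 — each up a 2nd from the last.
F4→G4 is 67 − 65 = 2 semitones.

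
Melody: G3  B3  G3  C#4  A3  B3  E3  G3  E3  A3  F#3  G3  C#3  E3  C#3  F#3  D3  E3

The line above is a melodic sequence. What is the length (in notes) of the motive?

6

There are 18 notes; a 6-note unit gives 3 cells:
G3 B3 G3 C#4 A3 B3 | E3 G3 E3 A3 F#3 G3 | C#3 E3 C#3 F#3 D3 E3
Every group is a transposition down a 3rd of the one before; no shorter unit works.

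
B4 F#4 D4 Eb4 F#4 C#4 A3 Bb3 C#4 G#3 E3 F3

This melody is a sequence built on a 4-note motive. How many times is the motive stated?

3

12 notes in groups of 4 gives 12/4 = 3 statements.
Starts: B4, F#4, C#4 — each down a 4th.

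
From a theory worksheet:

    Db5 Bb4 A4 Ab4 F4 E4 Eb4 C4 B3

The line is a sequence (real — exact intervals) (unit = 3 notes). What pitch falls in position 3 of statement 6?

G#2

The unit is 3 notes. Position-3 pitches of the 3 shown cells: A4, E4, B3.
Each moves down a 4th. Continuing: F#3 → C#3 → G#2.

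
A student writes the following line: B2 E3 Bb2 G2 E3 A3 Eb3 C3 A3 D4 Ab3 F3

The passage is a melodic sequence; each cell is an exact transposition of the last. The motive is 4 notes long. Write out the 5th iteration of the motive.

Taking 4-note groups, the heads are B2, E3, A3: the pattern moves up a 4th.
Carrying on: D4 → G4.
From G4 the exact shape gives G4 C5 Gb4 Eb4.

G4 C5 Gb4 Eb4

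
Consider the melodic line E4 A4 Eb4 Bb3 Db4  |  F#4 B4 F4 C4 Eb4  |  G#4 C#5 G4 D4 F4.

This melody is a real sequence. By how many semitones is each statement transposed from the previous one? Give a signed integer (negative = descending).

2

Unit = 5 notes; the statements start on E4, F#4, G#4, moving up a 2nd each time.
E4→F#4 is 66 − 64 = 2 semitones.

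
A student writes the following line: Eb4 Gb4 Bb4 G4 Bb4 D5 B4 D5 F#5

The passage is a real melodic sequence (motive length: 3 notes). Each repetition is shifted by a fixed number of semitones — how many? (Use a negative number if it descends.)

Taking 3-note groups, the heads are Eb4, G4, B4: the pattern moves up a 3rd.
Counting half-steps from Eb4 to G4: 4.

4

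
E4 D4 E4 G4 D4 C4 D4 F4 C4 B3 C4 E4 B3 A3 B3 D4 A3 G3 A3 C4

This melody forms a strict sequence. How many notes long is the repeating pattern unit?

4

Try groups of 4 (5 cells in 20 notes):
E4 D4 E4 G4 | D4 C4 D4 F4 | C4 B3 C4 E4 | B3 A3 B3 D4 | A3 G3 A3 C4
Every group is a transposition down a 2nd of the one before; no shorter unit works.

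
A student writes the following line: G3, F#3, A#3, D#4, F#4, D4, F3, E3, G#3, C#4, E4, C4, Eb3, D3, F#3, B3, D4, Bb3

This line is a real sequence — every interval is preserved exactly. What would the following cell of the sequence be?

Db3 C3 E3 A3 C4 Ab3

The 6-note cells begin on G3, F3, Eb3 — each down a 2nd from the last.
Statement 4 starts on Db3 and keeps the same exact contour: Db3 C3 E3 A3 C4 Ab3.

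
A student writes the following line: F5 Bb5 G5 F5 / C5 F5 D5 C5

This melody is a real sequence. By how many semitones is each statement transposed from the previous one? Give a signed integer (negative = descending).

-5

The 4-note cells begin on F5, C5 — each down a 4th from the last.
F5 to C5 spans -5 semitones.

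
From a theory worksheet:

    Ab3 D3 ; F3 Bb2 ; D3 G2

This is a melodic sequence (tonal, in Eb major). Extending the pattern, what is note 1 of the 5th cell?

With 2-note cells, note 1 of each statement runs Ab3, F3, D3.
Carrying that down a 3rd forward: Bb2 → G2.

G2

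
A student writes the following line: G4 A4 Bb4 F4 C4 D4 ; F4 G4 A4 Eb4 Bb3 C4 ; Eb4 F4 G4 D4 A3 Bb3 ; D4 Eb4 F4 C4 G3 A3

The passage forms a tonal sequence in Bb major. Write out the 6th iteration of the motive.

Bb3 C4 D4 A3 Eb3 F3

Unit = 6 notes; the statements start on G4, F4, Eb4, D4, moving down a 2nd each time.
Continuing the starts: C4 → Bb3.
Statement 6 starts on Bb3 and keeps the same diatonic contour: Bb3 C4 D4 A3 Eb3 F3.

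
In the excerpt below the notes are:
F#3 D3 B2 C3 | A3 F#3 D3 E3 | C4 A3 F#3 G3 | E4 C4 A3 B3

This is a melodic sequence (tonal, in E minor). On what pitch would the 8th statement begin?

F#5

The 4-note cells begin on F#3, A3, C4, E4 — each up a 3rd from the last.
Extending the heads up a 3rd: G4 → B4 → D5 → F#5.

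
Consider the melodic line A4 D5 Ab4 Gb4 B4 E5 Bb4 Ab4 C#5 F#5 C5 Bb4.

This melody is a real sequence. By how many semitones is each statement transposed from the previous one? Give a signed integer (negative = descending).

The 4-note cells begin on A4, B4, C#5 — each up a 2nd from the last.
A4→B4 is 71 − 69 = 2 semitones.

2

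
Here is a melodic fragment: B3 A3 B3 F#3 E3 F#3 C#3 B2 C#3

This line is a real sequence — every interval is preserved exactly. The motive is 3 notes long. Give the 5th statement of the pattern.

D#2 C#2 D#2

With a 3-note motive the entries are B3, F#3, C#3, each down a 4th from the previous.
Extending down a 4th: G#2 → D#2.
Statement 5 starts on D#2 and keeps the same exact contour: D#2 C#2 D#2.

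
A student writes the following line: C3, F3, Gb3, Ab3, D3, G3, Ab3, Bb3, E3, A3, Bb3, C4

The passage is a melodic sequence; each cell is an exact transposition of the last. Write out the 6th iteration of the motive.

Taking 4-note groups, the heads are C3, D3, E3: the pattern moves up a 2nd.
Continuing the starts: F#3 → G#3 → A#3.
Statement 6 starts on A#3 and keeps the same exact contour: A#3 D#4 E4 F#4.

A#3 D#4 E4 F#4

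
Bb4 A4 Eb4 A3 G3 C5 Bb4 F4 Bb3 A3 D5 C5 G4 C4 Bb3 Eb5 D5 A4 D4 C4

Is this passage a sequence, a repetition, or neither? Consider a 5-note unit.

sequence

Each 5-note cell is the previous one transposed up a 2nd.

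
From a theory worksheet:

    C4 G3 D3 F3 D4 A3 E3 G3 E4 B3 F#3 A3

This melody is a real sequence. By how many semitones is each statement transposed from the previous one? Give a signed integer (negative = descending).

The 4-note cells begin on C4, D4, E4 — each up a 2nd from the last.
C4→D4 is 62 − 60 = 2 semitones.

2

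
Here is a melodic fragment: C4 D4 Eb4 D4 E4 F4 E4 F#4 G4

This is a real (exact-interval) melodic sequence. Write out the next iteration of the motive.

F#4 G#4 A4

Taking 3-note groups, the heads are C4, D4, E4: the pattern moves up a 2nd.
So cell 4 is F#4 G#4 A4.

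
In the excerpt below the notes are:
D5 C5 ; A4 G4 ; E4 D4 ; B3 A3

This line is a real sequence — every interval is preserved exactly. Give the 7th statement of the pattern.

G#2 F#2

With a 2-note motive the entries are D5, A4, E4, B3, each down a 4th from the previous.
Extending down a 4th: F#3 → C#3 → G#2.
Statement 7 starts on G#2 and keeps the same exact contour: G#2 F#2.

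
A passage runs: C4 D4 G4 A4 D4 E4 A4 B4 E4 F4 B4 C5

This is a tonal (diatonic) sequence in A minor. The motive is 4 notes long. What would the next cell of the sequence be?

With a 4-note motive the entries are C4, D4, E4, each up a 2nd from the previous.
Statement 4 starts on F4 and keeps the same diatonic contour: F4 G4 C5 D5.

F4 G4 C5 D5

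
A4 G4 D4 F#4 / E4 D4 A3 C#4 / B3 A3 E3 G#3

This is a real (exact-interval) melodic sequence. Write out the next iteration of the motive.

F#3 E3 B2 D#3

With a 4-note motive the entries are A4, E4, B3, each down a 4th from the previous.
Statement 4 starts on F#3 and keeps the same exact contour: F#3 E3 B2 D#3.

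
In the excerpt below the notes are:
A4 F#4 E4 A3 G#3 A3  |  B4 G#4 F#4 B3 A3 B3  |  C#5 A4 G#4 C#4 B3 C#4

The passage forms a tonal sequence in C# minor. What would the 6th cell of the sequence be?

With a 6-note motive the entries are A4, B4, C#5, each up a 2nd from the previous.
Continuing the starts: D#5 → E5 → F#5.
From F#5 the diatonic shape gives F#5 D#5 C#5 F#4 E4 F#4.

F#5 D#5 C#5 F#4 E4 F#4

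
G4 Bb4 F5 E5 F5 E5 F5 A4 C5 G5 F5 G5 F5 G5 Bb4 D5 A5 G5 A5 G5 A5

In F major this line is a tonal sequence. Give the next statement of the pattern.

C5 E5 Bb5 A5 Bb5 A5 Bb5

Unit = 7 notes; the statements start on G4, A4, Bb4, moving up a 2nd each time.
So cell 4 is C5 E5 Bb5 A5 Bb5 A5 Bb5.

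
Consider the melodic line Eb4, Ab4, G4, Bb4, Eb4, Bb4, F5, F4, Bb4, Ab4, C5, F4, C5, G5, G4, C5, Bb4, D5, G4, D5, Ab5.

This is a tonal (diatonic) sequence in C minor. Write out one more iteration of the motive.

Ab4 D5 C5 Eb5 Ab4 Eb5 Bb5

The 7-note cells begin on Eb4, F4, G4 — each up a 2nd from the last.
Statement 4 starts on Ab4 and keeps the same diatonic contour: Ab4 D5 C5 Eb5 Ab4 Eb5 Bb5.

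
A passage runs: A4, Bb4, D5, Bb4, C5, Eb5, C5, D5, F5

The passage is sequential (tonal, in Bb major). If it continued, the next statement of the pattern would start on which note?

D5

With a 3-note motive the entries are A4, Bb4, C5, each up a 2nd from the previous.
The next head, up a 2nd from C5, is D5.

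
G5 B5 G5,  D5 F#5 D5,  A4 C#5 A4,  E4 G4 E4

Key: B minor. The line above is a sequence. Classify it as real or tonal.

tonal

Every note is diatonic to B minor.
Cell 1 has +4 semitones from note 1 to 2, but cell 4 has +3 — the interval quality changes while the contour stays the same, which is the hallmark of a tonal sequence.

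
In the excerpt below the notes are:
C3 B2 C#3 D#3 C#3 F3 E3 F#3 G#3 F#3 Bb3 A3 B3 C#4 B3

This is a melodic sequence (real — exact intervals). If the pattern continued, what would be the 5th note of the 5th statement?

Grouping in 5s, the 5th note of each cell is C#3, F#3, B3.
Extending up a 4th: E4 → A4.

A4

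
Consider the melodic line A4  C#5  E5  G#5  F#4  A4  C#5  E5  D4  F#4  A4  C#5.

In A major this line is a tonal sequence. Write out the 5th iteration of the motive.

Taking 4-note groups, the heads are A4, F#4, D4: the pattern moves down a 3rd.
Extending down a 3rd: B3 → G#3.
From G#3 the diatonic shape gives G#3 B3 D4 F#4.

G#3 B3 D4 F#4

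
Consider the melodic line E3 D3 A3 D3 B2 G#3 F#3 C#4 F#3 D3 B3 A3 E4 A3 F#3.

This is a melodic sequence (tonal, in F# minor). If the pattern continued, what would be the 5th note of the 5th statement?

C#4

With 5-note cells, note 5 of each statement runs B2, D3, F#3.
Carrying that up a 3rd forward: A3 → C#4.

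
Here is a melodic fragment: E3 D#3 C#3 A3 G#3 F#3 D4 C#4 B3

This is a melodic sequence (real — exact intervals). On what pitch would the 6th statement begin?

F5

Unit = 3 notes; the statements start on E3, A3, D4, moving up a 4th each time.
Extending the heads up a 4th: G4 → C5 → F5.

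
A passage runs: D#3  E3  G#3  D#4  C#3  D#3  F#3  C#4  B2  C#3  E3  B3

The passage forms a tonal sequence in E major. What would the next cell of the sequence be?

A2 B2 D#3 A3

Unit = 4 notes; the statements start on D#3, C#3, B2, moving down a 2nd each time.
Statement 4 starts on A2 and keeps the same diatonic contour: A2 B2 D#3 A3.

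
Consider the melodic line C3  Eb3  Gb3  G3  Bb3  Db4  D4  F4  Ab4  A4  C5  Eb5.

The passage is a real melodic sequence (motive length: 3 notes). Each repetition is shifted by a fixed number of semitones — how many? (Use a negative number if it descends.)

Taking 3-note groups, the heads are C3, G3, D4, A4: the pattern moves up a 5th.
C3 to G3 spans +7 semitones.

7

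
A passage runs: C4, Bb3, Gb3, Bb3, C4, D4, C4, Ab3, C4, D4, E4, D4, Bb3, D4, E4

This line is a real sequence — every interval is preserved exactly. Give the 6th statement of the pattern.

A#4 G#4 E4 G#4 A#4

Unit = 5 notes; the statements start on C4, D4, E4, moving up a 2nd each time.
Extending up a 2nd: F#4 → G#4 → A#4.
Statement 6 starts on A#4 and keeps the same exact contour: A#4 G#4 E4 G#4 A#4.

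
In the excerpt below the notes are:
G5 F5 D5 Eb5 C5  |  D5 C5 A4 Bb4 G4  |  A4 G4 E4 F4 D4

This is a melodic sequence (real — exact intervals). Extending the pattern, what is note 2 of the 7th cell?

B2

With 5-note cells, note 2 of each statement runs F5, C5, G4.
Carrying that down a 4th forward: D4 → A3 → E3 → B2.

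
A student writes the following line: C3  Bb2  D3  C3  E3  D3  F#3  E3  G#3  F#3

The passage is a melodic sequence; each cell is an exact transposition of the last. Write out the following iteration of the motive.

With a 2-note motive the entries are C3, D3, E3, F#3, G#3, each up a 2nd from the previous.
So cell 6 is A#3 G#3.

A#3 G#3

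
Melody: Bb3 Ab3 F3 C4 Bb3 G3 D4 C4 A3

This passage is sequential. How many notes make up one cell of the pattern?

3

There are 9 notes; a 3-note unit gives 3 cells:
Bb3 Ab3 F3 | C4 Bb3 G3 | D4 C4 A3
Every group is a transposition up a 2nd of the one before; no shorter unit works.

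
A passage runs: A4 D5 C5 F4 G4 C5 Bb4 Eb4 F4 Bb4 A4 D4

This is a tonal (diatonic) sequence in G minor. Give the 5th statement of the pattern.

Taking 4-note groups, the heads are A4, G4, F4: the pattern moves down a 2nd.
Extending down a 2nd: Eb4 → D4.
Statement 5 starts on D4 and keeps the same diatonic contour: D4 G4 F4 Bb3.

D4 G4 F4 Bb3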